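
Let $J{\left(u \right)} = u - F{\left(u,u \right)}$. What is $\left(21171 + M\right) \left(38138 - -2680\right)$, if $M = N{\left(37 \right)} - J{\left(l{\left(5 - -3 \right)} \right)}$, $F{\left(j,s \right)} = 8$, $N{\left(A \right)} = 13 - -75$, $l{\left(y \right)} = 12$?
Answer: $867586590$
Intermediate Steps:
$N{\left(A \right)} = 88$ ($N{\left(A \right)} = 13 + 75 = 88$)
$J{\left(u \right)} = -8 + u$ ($J{\left(u \right)} = u - 8 = -8 + u$)
$M = 84$ ($M = 88 - \left(-8 + 12\right) = 88 - 4 = 84$)
$\left(21171 + M\right) \left(38138 - -2680\right) = \left(21171 + 84\right) \left(38138 - -2680\right) = 21255 \left(38138 + 2680\right) = 21255 \cdot 40818 = 867586590$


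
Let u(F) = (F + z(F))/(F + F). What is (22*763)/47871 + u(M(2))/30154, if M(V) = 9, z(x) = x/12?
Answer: 4049527793/11548017072 ≈ 0.35067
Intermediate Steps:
z(x) = x/12 (z(x) = x*(1/12) = x/12)
u(F) = 13/24 (u(F) = (F + F/12)/(F + F) = (13*F/12)/((2*F)) = (13*F/12)*(1/(2*F)) = 13/24)
(22*763)/47871 + u(M(2))/30154 = (22*763)/47871 + (13/24)/30154 = 16786*(1/47871) + (13/24)*(1/30154) = 16786/47871 + 13/723696 = 4049527793/11548017072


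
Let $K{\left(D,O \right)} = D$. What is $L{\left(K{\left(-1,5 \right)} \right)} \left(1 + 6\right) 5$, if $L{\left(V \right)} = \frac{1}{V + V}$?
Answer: $- \frac{35}{2} \approx -17.5$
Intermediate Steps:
$L{\left(V \right)} = \frac{1}{2 V}$
$L{\left(K{\left(-1,5 \right)} \right)} \left(1 + 6\right) 5 = \frac{1}{2 \left(-1\right)} \left(1 + 6\right) 5 = \frac{1}{2} \left(-1\right) 7 \cdot 5 = \left(- \frac{1}{2}\right) 35 = - \frac{35}{2}$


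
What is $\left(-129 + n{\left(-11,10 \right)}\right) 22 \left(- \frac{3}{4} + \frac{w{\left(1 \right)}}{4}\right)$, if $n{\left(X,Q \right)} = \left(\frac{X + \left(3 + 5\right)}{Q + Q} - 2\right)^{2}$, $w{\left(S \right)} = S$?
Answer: $\frac{547261}{400} \approx 1368.2$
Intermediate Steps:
$n{\left(X,Q \right)} = \left(-2 + \frac{8 + X}{2 Q}\right)^{2}$ ($n{\left(X,Q \right)} = \left(\frac{X + 8}{2 Q} - 2\right)^{2} = \left(\left(8 + X\right) \frac{1}{2 Q} - 2\right)^{2} = \left(\frac{8 + X}{2 Q} - 2\right)^{2} = \left(-2 + \frac{8 + X}{2 Q}\right)^{2}$)
$\left(-129 + n{\left(-11,10 \right)}\right) 22 \left(- \frac{3}{4} + \frac{w{\left(1 \right)}}{4}\right) = \left(-129 + \frac{\left(8 - 11 - 40\right)^{2}}{4 \cdot 100}\right) 22 \left(- \frac{3}{4} + 1 \cdot \frac{1}{4}\right) = \left(-129 + \frac{1}{4} \cdot \frac{1}{100} \left(8 - 11 - 40\right)^{2}\right) 22 \left(\left(-3\right) \frac{1}{4} + 1 \cdot \frac{1}{4}\right) = \left(-129 + \frac{1}{4} \cdot \frac{1}{100} \left(-43\right)^{2}\right) 22 \left(- \frac{3}{4} + \frac{1}{4}\right) = \left(-129 + \frac{1}{4} \cdot \frac{1}{100} \cdot 1849\right) 22 \left(- \frac{1}{2}\right) = \left(-129 + \frac{1849}{400}\right) \left(-11\right) = \left(- \frac{49751}{400}\right) \left(-11\right) = \frac{547261}{400}$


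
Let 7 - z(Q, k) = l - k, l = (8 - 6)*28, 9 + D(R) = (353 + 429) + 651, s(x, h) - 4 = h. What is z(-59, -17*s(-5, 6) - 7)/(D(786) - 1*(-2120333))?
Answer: -226/2121757 ≈ -0.00010652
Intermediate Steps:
s(x, h) = 4 + h
D(R) = 1424 (D(R) = -9 + ((353 + 429) + 651) = -9 + (782 + 651) = -9 + 1433 = 1424)
l = 56 (l = 2*28 = 56)
z(Q, k) = -49 + k (z(Q, k) = 7 - (56 - k) = 7 + (-56 + k) = -49 + k)
z(-59, -17*s(-5, 6) - 7)/(D(786) - 1*(-2120333)) = (-49 + (-17*(4 + 6) - 7))/(1424 - 1*(-2120333)) = (-49 + (-17*10 - 7))/(1424 + 2120333) = (-49 + (-170 - 7))/2121757 = (-49 - 177)*(1/2121757) = -226*1/2121757 = -226/2121757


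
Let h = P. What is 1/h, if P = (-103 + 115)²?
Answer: 1/144 ≈ 0.0069444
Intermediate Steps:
P = 144 (P = 12² = 144)
h = 144
1/h = 1/144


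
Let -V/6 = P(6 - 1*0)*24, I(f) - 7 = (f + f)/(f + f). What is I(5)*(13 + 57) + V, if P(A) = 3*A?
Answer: -2032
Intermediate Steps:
I(f) = 8 (I(f) = 7 + (f + f)/(f + f) = 7 + (2*f)/((2*f)) = 7 + (2*f)*(1/(2*f)) = 7 + 1 = 8)
V = -2592 (V = -6*3*(6 - 1*0)*24 = -6*3*(6 + 0)*24 = -6*3*6*24 = -108*24 = -6*432 = -2592)
I(5)*(13 + 57) + V = 8*(13 + 57) - 2592 = 8*70 - 2592 = 560 - 2592 = -2032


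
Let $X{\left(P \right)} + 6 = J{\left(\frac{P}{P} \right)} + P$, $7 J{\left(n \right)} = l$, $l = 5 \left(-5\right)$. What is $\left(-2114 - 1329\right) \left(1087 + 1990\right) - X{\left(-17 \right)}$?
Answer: $- \frac{74158591}{7} \approx -1.0594 \cdot 10^{7}$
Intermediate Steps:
$l = -25$
$J{\left(n \right)} = - \frac{25}{7}$ ($J{\left(n \right)} = \frac{1}{7} \left(-25\right) = - \frac{25}{7}$)
$X{\left(P \right)} = - \frac{67}{7} + P$ ($X{\left(P \right)} = -6 + \left(- \frac{25}{7} + P\right) = - \frac{67}{7} + P$)
$\left(-2114 - 1329\right) \left(1087 + 1990\right) - X{\left(-17 \right)} = \left(-2114 - 1329\right) \left(1087 + 1990\right) - \left(- \frac{67}{7} - 17\right) = \left(-3443\right) 3077 - - \frac{186}{7} = -10594111 + \frac{186}{7} = - \frac{74158591}{7}$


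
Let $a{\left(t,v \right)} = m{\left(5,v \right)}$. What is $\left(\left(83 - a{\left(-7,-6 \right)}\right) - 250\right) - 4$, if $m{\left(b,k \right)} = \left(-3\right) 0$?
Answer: $-171$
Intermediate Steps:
$m{\left(b,k \right)} = 0$
$a{\left(t,v \right)} = 0$
$\left(\left(83 - a{\left(-7,-6 \right)}\right) - 250\right) - 4 = \left(\left(83 - 0\right) - 250\right) - 4 = \left(\left(83 + 0\right) - 250\right) - 4 = \left(83 - 250\right) - 4 = -167 - 4 = -171$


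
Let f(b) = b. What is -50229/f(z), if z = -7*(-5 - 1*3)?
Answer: -50229/56 ≈ -896.95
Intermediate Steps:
z = 56 (z = -7*(-5 - 3) = -7*(-8) = 56)
-50229/f(z) = -50229/56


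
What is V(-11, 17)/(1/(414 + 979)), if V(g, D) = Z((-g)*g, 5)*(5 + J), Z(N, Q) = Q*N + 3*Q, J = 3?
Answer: -6574960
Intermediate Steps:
Z(N, Q) = 3*Q + N*Q (Z(N, Q) = N*Q + 3*Q = 3*Q + N*Q)
V(g, D) = 120 - 40*g**2 (V(g, D) = (5*(3 + (-g)*g))*(5 + 3) = (5*(3 - g**2))*8 = (15 - 5*g**2)*8 = 120 - 40*g**2)
V(-11, 17)/(1/(414 + 979)) = (120 - 40*(-11)**2)/(1/(414 + 979)) = (120 - 40*121)/(1/1393) = (120 - 4840)/(1/1393) = -4720*1393 = -6574960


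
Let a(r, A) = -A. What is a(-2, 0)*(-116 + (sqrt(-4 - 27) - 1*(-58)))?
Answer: 0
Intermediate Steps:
a(-2, 0)*(-116 + (sqrt(-4 - 27) - 1*(-58))) = (-1*0)*(-116 + (sqrt(-4 - 27) - 1*(-58))) = 0*(-116 + (sqrt(-31) + 58)) = 0*(-116 + (I*sqrt(31) + 58)) = 0*(-116 + (58 + I*sqrt(31))) = 0*(-58 + I*sqrt(31)) = 0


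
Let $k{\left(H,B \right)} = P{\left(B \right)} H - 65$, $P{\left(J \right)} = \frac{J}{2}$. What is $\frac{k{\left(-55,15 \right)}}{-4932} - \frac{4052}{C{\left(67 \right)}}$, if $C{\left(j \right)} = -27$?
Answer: $\frac{4443857}{29592} \approx 150.17$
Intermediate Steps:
$P{\left(J \right)} = \frac{J}{2}$ ($P{\left(J \right)} = J \frac{1}{2} = \frac{J}{2}$)
$k{\left(H,B \right)} = -65 + \frac{B H}{2}$ ($k{\left(H,B \right)} = \frac{B}{2} H - 65 = \frac{B H}{2} - 65 = -65 + \frac{B H}{2}$)
$\frac{k{\left(-55,15 \right)}}{-4932} - \frac{4052}{C{\left(67 \right)}} = \frac{-65 + \frac{1}{2} \cdot 15 \left(-55\right)}{-4932} - \frac{4052}{-27} = \left(-65 - \frac{825}{2}\right) \left(- \frac{1}{4932}\right) - - \frac{4052}{27} = \left(- \frac{955}{2}\right) \left(- \frac{1}{4932}\right) + \frac{4052}{27} = \frac{955}{9864} + \frac{4052}{27} = \frac{4443857}{29592}$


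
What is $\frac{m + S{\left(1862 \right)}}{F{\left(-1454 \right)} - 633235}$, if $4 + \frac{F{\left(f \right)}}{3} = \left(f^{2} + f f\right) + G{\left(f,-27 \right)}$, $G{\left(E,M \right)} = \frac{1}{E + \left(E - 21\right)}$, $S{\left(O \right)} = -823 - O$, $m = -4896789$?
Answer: $- \frac{7175279673}{17649347059} \approx -0.40655$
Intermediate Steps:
$G{\left(E,M \right)} = \frac{1}{-21 + 2 E}$ ($G{\left(E,M \right)} = \frac{1}{E + \left(-21 + E\right)} = \frac{1}{-21 + 2 E}$)
$F{\left(f \right)} = -12 + \frac{3}{-21 + 2 f} + 6 f^{2}$ ($F{\left(f \right)} = -12 + 3 \left(\left(f^{2} + f f\right) + \frac{1}{-21 + 2 f}\right) = -12 + 3 \left(\left(f^{2} + f^{2}\right) + \frac{1}{-21 + 2 f}\right) = -12 + 3 \left(2 f^{2} + \frac{1}{-21 + 2 f}\right) = -12 + 3 \left(\frac{1}{-21 + 2 f} + 2 f^{2}\right) = -12 + \left(\frac{3}{-21 + 2 f} + 6 f^{2}\right) = -12 + \frac{3}{-21 + 2 f} + 6 f^{2}$)
$\frac{m + S{\left(1862 \right)}}{F{\left(-1454 \right)} - 633235} = \frac{-4896789 - 2685}{\frac{3 \left(1 + 2 \left(-21 + 2 \left(-1454\right)\right) \left(-2 + \left(-1454\right)^{2}\right)\right)}{-21 + 2 \left(-1454\right)} - 633235} = \frac{-4896789 - 2685}{\frac{3 \left(1 + 2 \left(-21 - 2908\right) \left(-2 + 2114116\right)\right)}{-21 - 2908} - 633235} = \frac{-4896789 - 2685}{\frac{3 \left(1 + 2 \left(-2929\right) 2114114\right)}{-2929} - 633235} = - \frac{4899474}{3 \left(- \frac{1}{2929}\right) \left(1 - 12384479812\right) - 633235} = - \frac{4899474}{3 \left(- \frac{1}{2929}\right) \left(-12384479811\right) - 633235} = - \frac{4899474}{\frac{37153439433}{2929} - 633235} = - \frac{4899474}{\frac{35298694118}{2929}} = \left(-4899474\right) \frac{2929}{35298694118} = - \frac{7175279673}{17649347059}$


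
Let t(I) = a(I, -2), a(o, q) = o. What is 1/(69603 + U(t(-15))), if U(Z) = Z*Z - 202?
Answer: 1/69626 ≈ 1.4362e-5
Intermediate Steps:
t(I) = I
U(Z) = -202 + Z**2 (U(Z) = Z**2 - 202 = -202 + Z**2)
1/(69603 + U(t(-15))) = 1/(69603 + (-202 + (-15)**2)) = 1/(69603 + (-202 + 225)) = 1/(69603 + 23) = 1/69626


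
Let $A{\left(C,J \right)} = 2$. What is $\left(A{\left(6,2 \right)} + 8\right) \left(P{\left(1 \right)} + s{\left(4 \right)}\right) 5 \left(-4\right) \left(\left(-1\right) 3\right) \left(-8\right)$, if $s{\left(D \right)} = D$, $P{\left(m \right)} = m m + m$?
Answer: $-28800$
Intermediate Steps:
$P{\left(m \right)} = m + m^{2}$ ($P{\left(m \right)} = m^{2} + m = m + m^{2}$)
$\left(A{\left(6,2 \right)} + 8\right) \left(P{\left(1 \right)} + s{\left(4 \right)}\right) 5 \left(-4\right) \left(\left(-1\right) 3\right) \left(-8\right) = \left(2 + 8\right) \left(1 \left(1 + 1\right) + 4\right) 5 \left(-4\right) \left(\left(-1\right) 3\right) \left(-8\right) = 10 \left(1 \cdot 2 + 4\right) \left(\left(-20\right) \left(-3\right)\right) \left(-8\right) = 10 \left(2 + 4\right) 60 \left(-8\right) = 10 \cdot 6 \cdot 60 \left(-8\right) = 60 \cdot 60 \left(-8\right) = 3600 \left(-8\right) = -28800$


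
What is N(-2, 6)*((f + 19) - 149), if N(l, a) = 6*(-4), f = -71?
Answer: 4824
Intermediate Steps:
N(l, a) = -24
N(-2, 6)*((f + 19) - 149) = -24*((-71 + 19) - 149) = -24*(-52 - 149) = -24*(-201) = 4824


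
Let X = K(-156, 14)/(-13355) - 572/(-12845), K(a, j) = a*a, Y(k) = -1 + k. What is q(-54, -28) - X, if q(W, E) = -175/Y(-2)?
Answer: 6187048241/102926985 ≈ 60.111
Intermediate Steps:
K(a, j) = a²
q(W, E) = 175/3 (q(W, E) = -175/(-1 - 2) = -175/(-3) = -175*(-⅓) = 175/3)
X = -60991372/34308995 (X = (-156)²/(-13355) - 572/(-12845) = 24336*(-1/13355) - 572*(-1/12845) = -24336/13355 + 572/12845 = -60991372/34308995 ≈ -1.7777)
q(-54, -28) - X = 175/3 - 1*(-60991372/34308995) = 175/3 + 60991372/34308995 = 6187048241/102926985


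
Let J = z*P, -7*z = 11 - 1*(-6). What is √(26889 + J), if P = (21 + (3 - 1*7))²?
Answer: √1283170/7 ≈ 161.82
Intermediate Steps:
z = -17/7 (z = -(11 - 1*(-6))/7 = -(11 + 6)/7 = -⅐*17 = -17/7 ≈ -2.4286)
P = 289 (P = (21 + (3 - 7))² = (21 - 4)² = 17² = 289)
J = -4913/7 (J = -17/7*289 = -4913/7 ≈ -701.86)
√(26889 + J) = √(26889 - 4913/7) = √(183310/7) = √1283170/7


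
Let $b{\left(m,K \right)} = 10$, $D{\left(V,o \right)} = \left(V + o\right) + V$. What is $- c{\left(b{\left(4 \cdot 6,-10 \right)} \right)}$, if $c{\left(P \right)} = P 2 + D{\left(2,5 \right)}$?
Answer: $-29$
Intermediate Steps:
$D{\left(V,o \right)} = o + 2 V$
$c{\left(P \right)} = 9 + 2 P$ ($c{\left(P \right)} = P 2 + \left(5 + 2 \cdot 2\right) = 2 P + \left(5 + 4\right) = 2 P + 9 = 9 + 2 P$)
$- c{\left(b{\left(4 \cdot 6,-10 \right)} \right)} = - (9 + 2 \cdot 10) = - (9 + 20) = \left(-1\right) 29 = -29$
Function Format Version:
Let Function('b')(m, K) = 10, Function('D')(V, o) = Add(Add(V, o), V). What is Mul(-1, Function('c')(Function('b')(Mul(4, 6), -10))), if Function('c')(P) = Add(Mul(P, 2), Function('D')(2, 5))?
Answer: -29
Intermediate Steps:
Function('D')(V, o) = Add(o, Mul(2, V))
Function('c')(P) = Add(9, Mul(2, P)) (Function('c')(P) = Add(Mul(P, 2), Add(5, Mul(2, 2))) = Add(Mul(2, P), Add(5, 4)) = Add(Mul(2, P), 9) = Add(9, Mul(2, P)))
Mul(-1, Function('c')(Function('b')(Mul(4, 6), -10))) = Mul(-1, Add(9, Mul(2, 10))) = Mul(-1, Add(9, 20)) = Mul(-1, 29) = -29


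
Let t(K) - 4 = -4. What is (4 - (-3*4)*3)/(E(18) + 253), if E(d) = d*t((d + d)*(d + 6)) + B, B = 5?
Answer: 20/129 ≈ 0.15504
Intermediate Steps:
t(K) = 0 (t(K) = 4 - 4 = 0)
E(d) = 5 (E(d) = d*0 + 5 = 0 + 5 = 5)
(4 - (-3*4)*3)/(E(18) + 253) = (4 - (-3*4)*3)/(5 + 253) = (4 - (-12)*3)/258 = (4 - 1*(-36))/258 = (4 + 36)/258 = (1/258)*40 = 20/129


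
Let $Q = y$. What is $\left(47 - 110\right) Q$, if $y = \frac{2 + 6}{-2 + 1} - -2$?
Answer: $378$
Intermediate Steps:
$y = -6$ ($y = \frac{8}{-1} + 2 = 8 \left(-1\right) + 2 = -8 + 2 = -6$)
$Q = -6$
$\left(47 - 110\right) Q = \left(47 - 110\right) \left(-6\right) = \left(-63\right) \left(-6\right) = 378$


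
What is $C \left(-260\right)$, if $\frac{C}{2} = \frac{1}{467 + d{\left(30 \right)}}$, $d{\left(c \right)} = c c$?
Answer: $- \frac{520}{1367} \approx -0.38039$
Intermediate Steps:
$d{\left(c \right)} = c^{2}$
$C = \frac{2}{1367}$ ($C = \frac{2}{467 + 30^{2}} = \frac{2}{467 + 900} = \frac{2}{1367} \approx 0.0014631$)
$C \left(-260\right) = \frac{2}{1367} \left(-260\right) = - \frac{520}{1367}$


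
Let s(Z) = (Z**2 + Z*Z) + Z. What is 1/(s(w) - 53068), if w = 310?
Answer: 1/139442 ≈ 7.1714e-6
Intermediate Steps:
s(Z) = Z + 2*Z**2 (s(Z) = (Z**2 + Z**2) + Z = 2*Z**2 + Z = Z + 2*Z**2)
1/(s(w) - 53068) = 1/(310*(1 + 2*310) - 53068) = 1/(310*(1 + 620) - 53068) = 1/(310*621 - 53068) = 1/(192510 - 53068) = 1/139442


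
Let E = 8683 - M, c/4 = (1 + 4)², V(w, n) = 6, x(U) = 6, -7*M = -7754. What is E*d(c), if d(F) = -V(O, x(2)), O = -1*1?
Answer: -318162/7 ≈ -45452.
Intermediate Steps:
M = 7754/7 (M = -⅐*(-7754) = 7754/7 ≈ 1107.7)
O = -1
c = 100 (c = 4*(1 + 4)² = 4*5² = 4*25 = 100)
d(F) = -6 (d(F) = -1*6 = -6)
E = 53027/7 (E = 8683 - 1*7754/7 = 8683 - 7754/7 = 53027/7 ≈ 7575.3)
E*d(c) = (53027/7)*(-6) = -318162/7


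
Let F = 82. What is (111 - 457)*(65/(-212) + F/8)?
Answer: -182342/53 ≈ -3440.4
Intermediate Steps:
(111 - 457)*(65/(-212) + F/8) = (111 - 457)*(65/(-212) + 82/8) = -346*(65*(-1/212) + 82*(⅛)) = -346*(-65/212 + 41/4) = -346*527/53 = -182342/53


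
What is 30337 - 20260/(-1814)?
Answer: 27525789/907 ≈ 30348.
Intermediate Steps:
30337 - 20260/(-1814) = 30337 - 20260*(-1)/1814 = 30337 - 1*(-10130/907) = 30337 + 10130/907 = 27525789/907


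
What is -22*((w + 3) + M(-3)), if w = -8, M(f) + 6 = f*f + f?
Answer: 110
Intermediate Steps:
M(f) = -6 + f + f² (M(f) = -6 + (f*f + f) = -6 + (f² + f) = -6 + (f + f²) = -6 + f + f²)
-22*((w + 3) + M(-3)) = -22*((-8 + 3) + (-6 - 3 + (-3)²)) = -22*(-5 + (-6 - 3 + 9)) = -22*(-5 + 0) = -22*(-5) = 110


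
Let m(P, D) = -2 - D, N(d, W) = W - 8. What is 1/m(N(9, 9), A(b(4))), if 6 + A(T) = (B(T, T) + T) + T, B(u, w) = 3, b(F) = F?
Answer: -⅐ ≈ -0.14286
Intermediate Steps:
A(T) = -3 + 2*T (A(T) = -6 + ((3 + T) + T) = -6 + (3 + 2*T) = -3 + 2*T)
N(d, W) = -8 + W
1/m(N(9, 9), A(b(4))) = 1/(-2 - (-3 + 2*4)) = 1/(-2 - (-3 + 8)) = 1/(-2 - 1*5) = 1/(-2 - 5) = 1/(-7) = -⅐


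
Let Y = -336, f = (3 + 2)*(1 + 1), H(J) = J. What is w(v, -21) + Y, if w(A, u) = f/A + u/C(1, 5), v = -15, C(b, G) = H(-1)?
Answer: -947/3 ≈ -315.67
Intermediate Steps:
C(b, G) = -1
f = 10 (f = 5*2 = 10)
w(A, u) = -u + 10/A (w(A, u) = 10/A + u/(-1) = 10/A + u*(-1) = 10/A - u = -u + 10/A)
w(v, -21) + Y = (-1*(-21) + 10/(-15)) - 336 = (21 + 10*(-1/15)) - 336 = (21 - ⅔) - 336 = 61/3 - 336 = -947/3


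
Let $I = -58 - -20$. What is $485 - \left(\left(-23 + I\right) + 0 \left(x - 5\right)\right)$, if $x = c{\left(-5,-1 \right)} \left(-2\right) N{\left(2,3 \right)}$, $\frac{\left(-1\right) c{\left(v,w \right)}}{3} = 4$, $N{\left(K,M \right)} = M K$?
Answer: $546$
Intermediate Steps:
$N{\left(K,M \right)} = K M$
$c{\left(v,w \right)} = -12$ ($c{\left(v,w \right)} = \left(-3\right) 4 = -12$)
$x = 144$ ($x = \left(-12\right) \left(-2\right) 2 \cdot 3 = 24 \cdot 6 = 144$)
$I = -38$ ($I = -58 + 20 = -38$)
$485 - \left(\left(-23 + I\right) + 0 \left(x - 5\right)\right) = 485 - \left(\left(-23 - 38\right) + 0 \left(144 - 5\right)\right) = 485 - \left(-61 + 0 \cdot 139\right) = 485 - \left(-61 + 0\right) = 485 - -61 = 485 + 61 = 546$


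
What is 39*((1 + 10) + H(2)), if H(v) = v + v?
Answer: 585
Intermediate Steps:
H(v) = 2*v
39*((1 + 10) + H(2)) = 39*((1 + 10) + 2*2) = 39*(11 + 4) = 39*15 = 585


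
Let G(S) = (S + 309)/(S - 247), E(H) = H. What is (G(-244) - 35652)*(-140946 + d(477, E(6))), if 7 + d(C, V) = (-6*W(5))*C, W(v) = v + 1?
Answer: 2768009275625/491 ≈ 5.6375e+9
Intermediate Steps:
W(v) = 1 + v
d(C, V) = -7 - 36*C (d(C, V) = -7 + (-6*(1 + 5))*C = -7 + (-6*6)*C = -7 - 36*C)
G(S) = (309 + S)/(-247 + S)
(G(-244) - 35652)*(-140946 + d(477, E(6))) = ((309 - 244)/(-247 - 244) - 35652)*(-140946 + (-7 - 36*477)) = (65/(-491) - 35652)*(-140946 + (-7 - 17172)) = (-1/491*65 - 35652)*(-140946 - 17179) = (-65/491 - 35652)*(-158125) = -17505197/491*(-158125) = 2768009275625/491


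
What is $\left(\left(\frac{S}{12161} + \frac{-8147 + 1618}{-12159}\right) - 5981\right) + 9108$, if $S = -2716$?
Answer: $\frac{462422103398}{147865599} \approx 3127.3$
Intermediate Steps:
$\left(\left(\frac{S}{12161} + \frac{-8147 + 1618}{-12159}\right) - 5981\right) + 9108 = \left(\left(- \frac{2716}{12161} + \frac{-8147 + 1618}{-12159}\right) - 5981\right) + 9108 = \left(\left(\left(-2716\right) \frac{1}{12161} - - \frac{6529}{12159}\right) - 5981\right) + 9108 = \left(\left(- \frac{2716}{12161} + \frac{6529}{12159}\right) - 5981\right) + 9108 = \left(\frac{46375325}{147865599} - 5981\right) + 9108 = - \frac{884337772294}{147865599} + 9108 = \frac{462422103398}{147865599}$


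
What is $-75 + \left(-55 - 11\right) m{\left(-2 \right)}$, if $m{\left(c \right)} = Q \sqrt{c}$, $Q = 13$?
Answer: $-75 - 858 i \sqrt{2} \approx -75.0 - 1213.4 i$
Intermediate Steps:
$m{\left(c \right)} = 13 \sqrt{c}$
$-75 + \left(-55 - 11\right) m{\left(-2 \right)} = -75 + \left(-55 - 11\right) 13 \sqrt{-2} = -75 + \left(-55 - 11\right) 13 i \sqrt{2} = -75 - 66 \cdot 13 i \sqrt{2} = -75 - 858 i \sqrt{2}$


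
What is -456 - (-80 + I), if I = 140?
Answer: -516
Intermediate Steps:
-456 - (-80 + I) = -456 - (-80 + 140) = -456 - 1*60 = -456 - 60 = -516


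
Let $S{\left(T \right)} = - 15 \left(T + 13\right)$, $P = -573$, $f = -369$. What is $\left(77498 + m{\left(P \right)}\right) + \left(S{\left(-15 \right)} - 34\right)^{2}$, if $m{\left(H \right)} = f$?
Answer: $77145$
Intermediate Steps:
$S{\left(T \right)} = -195 - 15 T$ ($S{\left(T \right)} = - 15 \left(13 + T\right) = -195 - 15 T$)
$m{\left(H \right)} = -369$
$\left(77498 + m{\left(P \right)}\right) + \left(S{\left(-15 \right)} - 34\right)^{2} = \left(77498 - 369\right) + \left(\left(-195 - -225\right) - 34\right)^{2} = 77129 + \left(\left(-195 + 225\right) - 34\right)^{2} = 77129 + \left(30 - 34\right)^{2} = 77129 + \left(-4\right)^{2} = 77129 + 16 = 77145$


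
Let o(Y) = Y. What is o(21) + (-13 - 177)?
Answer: -169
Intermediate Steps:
o(21) + (-13 - 177) = 21 + (-13 - 177) = 21 - 190 = -169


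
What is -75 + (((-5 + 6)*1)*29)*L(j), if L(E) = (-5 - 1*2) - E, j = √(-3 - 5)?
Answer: -278 - 58*I*√2 ≈ -278.0 - 82.024*I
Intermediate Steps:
j = 2*I*√2 (j = √(-8) = 2*I*√2 ≈ 2.8284*I)
L(E) = -7 - E (L(E) = (-5 - 2) - E = -7 - E)
-75 + (((-5 + 6)*1)*29)*L(j) = -75 + (((-5 + 6)*1)*29)*(-7 - 2*I*√2) = -75 + ((1*1)*29)*(-7 - 2*I*√2) = -75 + (1*29)*(-7 - 2*I*√2) = -75 + 29*(-7 - 2*I*√2) = -75 + (-203 - 58*I*√2) = -278 - 58*I*√2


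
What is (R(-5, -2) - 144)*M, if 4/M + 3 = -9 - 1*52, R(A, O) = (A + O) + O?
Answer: 153/16 ≈ 9.5625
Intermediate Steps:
R(A, O) = A + 2*O
M = -1/16 (M = 4/(-3 + (-9 - 1*52)) = 4/(-3 + (-9 - 52)) = 4/(-3 - 61) = 4/(-64) = 4*(-1/64) = -1/16 ≈ -0.062500)
(R(-5, -2) - 144)*M = ((-5 + 2*(-2)) - 144)*(-1/16) = ((-5 - 4) - 144)*(-1/16) = (-9 - 144)*(-1/16) = -153*(-1/16) = 153/16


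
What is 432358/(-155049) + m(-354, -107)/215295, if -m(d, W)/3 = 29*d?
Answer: -29436438836/11127091485 ≈ -2.6455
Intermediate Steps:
m(d, W) = -87*d
432358/(-155049) + m(-354, -107)/215295 = 432358/(-155049) - 87*(-354)/215295 = 432358*(-1/155049) + 30798*(1/215295) = -432358/155049 + 10266/71765 = -29436438836/11127091485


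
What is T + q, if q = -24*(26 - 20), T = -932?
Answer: -1076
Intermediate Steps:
q = -144 (q = -24*6 = -144)
T + q = -932 - 144 = -1076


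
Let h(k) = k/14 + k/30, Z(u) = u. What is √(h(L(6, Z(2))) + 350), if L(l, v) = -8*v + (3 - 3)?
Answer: √3840270/105 ≈ 18.663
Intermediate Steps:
L(l, v) = -8*v (L(l, v) = -8*v + 0 = -8*v)
h(k) = 11*k/105 (h(k) = k*(1/14) + k*(1/30) = k/14 + k/30 = 11*k/105)
√(h(L(6, Z(2))) + 350) = √(11*(-8*2)/105 + 350) = √((11/105)*(-16) + 350) = √(-176/105 + 350) = √(36574/105) = √3840270/105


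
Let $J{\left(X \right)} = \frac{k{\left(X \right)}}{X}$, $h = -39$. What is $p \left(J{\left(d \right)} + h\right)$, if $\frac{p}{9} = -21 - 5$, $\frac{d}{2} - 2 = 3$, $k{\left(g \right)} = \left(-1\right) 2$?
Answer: $\frac{45864}{5} \approx 9172.8$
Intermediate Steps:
$k{\left(g \right)} = -2$
$d = 10$ ($d = 4 + 2 \cdot 3 = 4 + 6 = 10$)
$J{\left(X \right)} = - \frac{2}{X}$
$p = -234$ ($p = 9 \left(-21 - 5\right) = 9 \left(-26\right) = -234$)
$p \left(J{\left(d \right)} + h\right) = - 234 \left(- \frac{2}{10} - 39\right) = - 234 \left(\left(-2\right) \frac{1}{10} - 39\right) = - 234 \left(- \frac{1}{5} - 39\right) = \left(-234\right) \left(- \frac{196}{5}\right) = \frac{45864}{5}$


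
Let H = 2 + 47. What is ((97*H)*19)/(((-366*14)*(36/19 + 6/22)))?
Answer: -2696309/331596 ≈ -8.1313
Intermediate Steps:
H = 49
((97*H)*19)/(((-366*14)*(36/19 + 6/22))) = ((97*49)*19)/(((-366*14)*(36/19 + 6/22))) = (4753*19)/(((-61*84)*(36*(1/19) + 6*(1/22)))) = 90307/((-5124*(36/19 + 3/11))) = 90307/((-5124*453/209)) = 90307/(-2321172/209) = 90307*(-209/2321172) = -2696309/331596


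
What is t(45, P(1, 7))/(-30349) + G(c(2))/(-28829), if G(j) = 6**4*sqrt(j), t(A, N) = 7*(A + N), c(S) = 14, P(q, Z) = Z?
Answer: -364/30349 - 1296*sqrt(14)/28829 ≈ -0.18020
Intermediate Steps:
t(A, N) = 7*A + 7*N
G(j) = 1296*sqrt(j)
t(45, P(1, 7))/(-30349) + G(c(2))/(-28829) = (7*45 + 7*7)/(-30349) + (1296*sqrt(14))/(-28829) = (315 + 49)*(-1/30349) + (1296*sqrt(14))*(-1/28829) = 364*(-1/30349) - 1296*sqrt(14)/28829 = -364/30349 - 1296*sqrt(14)/28829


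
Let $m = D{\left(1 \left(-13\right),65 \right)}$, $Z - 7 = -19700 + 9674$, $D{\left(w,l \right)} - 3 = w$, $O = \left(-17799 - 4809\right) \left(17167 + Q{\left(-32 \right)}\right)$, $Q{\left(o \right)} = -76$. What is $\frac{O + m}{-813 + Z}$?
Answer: $\frac{193196669}{5416} \approx 35671.0$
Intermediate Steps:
$O = -386393328$ ($O = \left(-17799 - 4809\right) \left(17167 - 76\right) = \left(-22608\right) 17091 = -386393328$)
$D{\left(w,l \right)} = 3 + w$
$Z = -10019$ ($Z = 7 + \left(-19700 + 9674\right) = 7 - 10026 = -10019$)
$m = -10$ ($m = 3 + 1 \left(-13\right) = 3 - 13 = -10$)
$\frac{O + m}{-813 + Z} = \frac{-386393328 - 10}{-813 - 10019} = - \frac{386393338}{-10832} = \left(-386393338\right) \left(- \frac{1}{10832}\right) = \frac{193196669}{5416}$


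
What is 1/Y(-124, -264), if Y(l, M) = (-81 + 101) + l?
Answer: -1/104 ≈ -0.0096154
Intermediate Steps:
Y(l, M) = 20 + l
1/Y(-124, -264) = 1/(20 - 124) = 1/(-104) = -1/104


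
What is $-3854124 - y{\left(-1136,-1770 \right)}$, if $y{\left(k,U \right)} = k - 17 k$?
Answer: $-3872300$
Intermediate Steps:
$y{\left(k,U \right)} = - 16 k$
$-3854124 - y{\left(-1136,-1770 \right)} = -3854124 - \left(-16\right) \left(-1136\right) = -3854124 - 18176 = -3872300$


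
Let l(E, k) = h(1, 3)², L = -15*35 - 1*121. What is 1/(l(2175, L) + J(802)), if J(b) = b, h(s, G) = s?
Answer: 1/803 ≈ 0.0012453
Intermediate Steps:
L = -646 (L = -525 - 121 = -646)
l(E, k) = 1 (l(E, k) = 1² = 1)
1/(l(2175, L) + J(802)) = 1/(1 + 802) = 1/803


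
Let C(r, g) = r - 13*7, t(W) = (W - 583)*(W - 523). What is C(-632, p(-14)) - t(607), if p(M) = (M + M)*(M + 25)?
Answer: -2739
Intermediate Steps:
t(W) = (-583 + W)*(-523 + W)
p(M) = 2*M*(25 + M) (p(M) = (2*M)*(25 + M) = 2*M*(25 + M))
C(r, g) = -91 + r (C(r, g) = r - 91 = -91 + r)
C(-632, p(-14)) - t(607) = (-91 - 632) - (304909 + 607**2 - 1106*607) = -723 - (304909 + 368449 - 671342) = -723 - 1*2016 = -723 - 2016 = -2739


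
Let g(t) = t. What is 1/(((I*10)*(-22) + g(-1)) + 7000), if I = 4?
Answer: 1/6119 ≈ 0.00016343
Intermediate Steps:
1/(((I*10)*(-22) + g(-1)) + 7000) = 1/(((4*10)*(-22) - 1) + 7000) = 1/((40*(-22) - 1) + 7000) = 1/((-880 - 1) + 7000) = 1/(-881 + 7000) = 1/6119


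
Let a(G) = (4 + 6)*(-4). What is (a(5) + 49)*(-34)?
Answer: -306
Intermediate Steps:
a(G) = -40 (a(G) = 10*(-4) = -40)
(a(5) + 49)*(-34) = (-40 + 49)*(-34) = 9*(-34) = -306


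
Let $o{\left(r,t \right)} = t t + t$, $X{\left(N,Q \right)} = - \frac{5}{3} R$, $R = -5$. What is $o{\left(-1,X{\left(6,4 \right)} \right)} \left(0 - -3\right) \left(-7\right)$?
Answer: $- \frac{4900}{3} \approx -1633.3$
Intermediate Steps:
$X{\left(N,Q \right)} = \frac{25}{3}$ ($X{\left(N,Q \right)} = - \frac{5}{3} \left(-5\right) = \left(-5\right) \frac{1}{3} \left(-5\right) = \left(- \frac{5}{3}\right) \left(-5\right) = \frac{25}{3}$)
$o{\left(r,t \right)} = t + t^{2}$ ($o{\left(r,t \right)} = t^{2} + t = t + t^{2}$)
$o{\left(-1,X{\left(6,4 \right)} \right)} \left(0 - -3\right) \left(-7\right) = \frac{25 \left(1 + \frac{25}{3}\right)}{3} \left(0 - -3\right) \left(-7\right) = \frac{25}{3} \cdot \frac{28}{3} \left(0 + 3\right) \left(-7\right) = \frac{700}{9} \cdot 3 \left(-7\right) = \frac{700}{3} \left(-7\right) = - \frac{4900}{3}$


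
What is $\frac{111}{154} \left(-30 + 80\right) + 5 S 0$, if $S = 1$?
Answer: $\frac{2775}{77} \approx 36.039$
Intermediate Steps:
$\frac{111}{154} \left(-30 + 80\right) + 5 S 0 = \frac{111}{154} \left(-30 + 80\right) + 5 \cdot 1 \cdot 0 = 111 \cdot \frac{1}{154} \cdot 50 + 5 \cdot 0 = \frac{111}{154} \cdot 50 + 0 = \frac{2775}{77} + 0 = \frac{2775}{77}$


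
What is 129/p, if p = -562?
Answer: -129/562 ≈ -0.22954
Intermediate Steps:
129/p = 129/(-562) = 129*(-1/562) = -129/562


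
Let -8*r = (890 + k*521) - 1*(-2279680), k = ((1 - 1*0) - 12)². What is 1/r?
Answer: -8/2343611 ≈ -3.4135e-6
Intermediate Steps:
k = 121 (k = ((1 + 0) - 12)² = (1 - 12)² = (-11)² = 121)
r = -2343611/8 (r = -((890 + 121*521) - 1*(-2279680))/8 = -((890 + 63041) + 2279680)/8 = -(63931 + 2279680)/8 = -⅛*2343611 = -2343611/8 ≈ -2.9295e+5)
1/r = 1/(-2343611/8) = -8/2343611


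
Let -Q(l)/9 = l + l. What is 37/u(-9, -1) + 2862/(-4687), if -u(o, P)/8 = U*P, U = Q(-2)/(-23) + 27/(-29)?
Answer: -4156549/1687320 ≈ -2.4634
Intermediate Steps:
Q(l) = -18*l (Q(l) = -9*(l + l) = -18*l)
U = -1665/667 (U = -18*(-2)/(-23) + 27/(-29) = 36*(-1/23) + 27*(-1/29) = -36/23 - 27/29 = -1665/667 ≈ -2.4963)
u(o, P) = 13320*P/667 (u(o, P) = -(-13320)*P/667 = 13320*P/667)
37/u(-9, -1) + 2862/(-4687) = 37/(((13320/667)*(-1))) + 2862/(-4687) = 37/(-13320/667) + 2862*(-1/4687) = 37*(-667/13320) - 2862/4687 = -667/360 - 2862/4687 = -4156549/1687320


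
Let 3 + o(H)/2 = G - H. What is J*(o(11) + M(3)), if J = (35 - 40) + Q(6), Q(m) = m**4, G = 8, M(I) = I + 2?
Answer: -9037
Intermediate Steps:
M(I) = 2 + I
J = 1291 (J = (35 - 40) + 6**4 = -5 + 1296 = 1291)
o(H) = 10 - 2*H (o(H) = -6 + 2*(8 - H) = -6 + (16 - 2*H) = 10 - 2*H)
J*(o(11) + M(3)) = 1291*((10 - 2*11) + (2 + 3)) = 1291*((10 - 22) + 5) = 1291*(-12 + 5) = 1291*(-7) = -9037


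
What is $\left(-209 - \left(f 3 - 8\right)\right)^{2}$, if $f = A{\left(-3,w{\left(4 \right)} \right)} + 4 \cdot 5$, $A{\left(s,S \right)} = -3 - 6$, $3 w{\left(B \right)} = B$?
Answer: $54756$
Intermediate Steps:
$w{\left(B \right)} = \frac{B}{3}$
$A{\left(s,S \right)} = -9$ ($A{\left(s,S \right)} = -3 - 6 = -9$)
$f = 11$ ($f = -9 + 4 \cdot 5 = -9 + 20 = 11$)
$\left(-209 - \left(f 3 - 8\right)\right)^{2} = \left(-209 - \left(11 \cdot 3 - 8\right)\right)^{2} = \left(-209 - \left(33 - 8\right)\right)^{2} = \left(-209 - 25\right)^{2} = \left(-234\right)^{2} = 54756$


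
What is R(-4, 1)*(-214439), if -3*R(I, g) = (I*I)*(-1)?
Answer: -3431024/3 ≈ -1.1437e+6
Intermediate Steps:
R(I, g) = I²/3 (R(I, g) = -I*I*(-1)/3 = -I²*(-1)/3 = -(-1)*I²/3 = I²/3)
R(-4, 1)*(-214439) = ((⅓)*(-4)²)*(-214439) = ((⅓)*16)*(-214439) = (16/3)*(-214439) = -3431024/3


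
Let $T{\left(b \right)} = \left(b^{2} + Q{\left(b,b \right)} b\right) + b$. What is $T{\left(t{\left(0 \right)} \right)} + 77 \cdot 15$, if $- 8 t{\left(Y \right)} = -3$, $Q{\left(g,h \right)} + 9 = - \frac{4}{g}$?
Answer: $\frac{73481}{64} \approx 1148.1$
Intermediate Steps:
$Q{\left(g,h \right)} = -9 - \frac{4}{g}$
$t{\left(Y \right)} = \frac{3}{8}$ ($t{\left(Y \right)} = \left(- \frac{1}{8}\right) \left(-3\right) = \frac{3}{8}$)
$T{\left(b \right)} = b + b^{2} + b \left(-9 - \frac{4}{b}\right)$ ($T{\left(b \right)} = \left(b^{2} + \left(-9 - \frac{4}{b}\right) b\right) + b = \left(b^{2} + b \left(-9 - \frac{4}{b}\right)\right) + b = b + b^{2} + b \left(-9 - \frac{4}{b}\right)$)
$T{\left(t{\left(0 \right)} \right)} + 77 \cdot 15 = \left(-4 + \frac{3 \left(-8 + \frac{3}{8}\right)}{8}\right) + 77 \cdot 15 = \left(-4 + \frac{3}{8} \left(- \frac{61}{8}\right)\right) + 1155 = \left(-4 - \frac{183}{64}\right) + 1155 = - \frac{439}{64} + 1155 = \frac{73481}{64}$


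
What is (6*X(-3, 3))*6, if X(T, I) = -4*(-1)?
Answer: 144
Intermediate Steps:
X(T, I) = 4
(6*X(-3, 3))*6 = (6*4)*6 = 24*6 = 144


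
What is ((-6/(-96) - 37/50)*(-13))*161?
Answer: 567203/400 ≈ 1418.0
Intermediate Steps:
((-6/(-96) - 37/50)*(-13))*161 = ((-6*(-1/96) - 37*1/50)*(-13))*161 = ((1/16 - 37/50)*(-13))*161 = -271/400*(-13)*161 = (3523/400)*161 = 567203/400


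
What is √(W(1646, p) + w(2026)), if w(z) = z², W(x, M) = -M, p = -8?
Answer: 6*√114019 ≈ 2026.0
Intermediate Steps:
√(W(1646, p) + w(2026)) = √(-1*(-8) + 2026²) = √(8 + 4104676) = √4104684 = 6*√114019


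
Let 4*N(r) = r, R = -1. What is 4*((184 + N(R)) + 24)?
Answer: 831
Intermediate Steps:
N(r) = r/4
4*((184 + N(R)) + 24) = 4*((184 + (1/4)*(-1)) + 24) = 4*((184 - 1/4) + 24) = 4*(735/4 + 24) = 4*(831/4) = 831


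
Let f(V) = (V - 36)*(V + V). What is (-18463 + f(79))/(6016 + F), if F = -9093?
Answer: 11669/3077 ≈ 3.7923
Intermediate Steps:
f(V) = 2*V*(-36 + V) (f(V) = (-36 + V)*(2*V) = 2*V*(-36 + V))
(-18463 + f(79))/(6016 + F) = (-18463 + 2*79*(-36 + 79))/(6016 - 9093) = (-18463 + 2*79*43)/(-3077) = (-18463 + 6794)*(-1/3077) = -11669*(-1/3077) = 11669/3077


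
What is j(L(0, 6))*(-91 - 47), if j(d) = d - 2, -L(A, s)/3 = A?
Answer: 276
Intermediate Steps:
L(A, s) = -3*A
j(d) = -2 + d
j(L(0, 6))*(-91 - 47) = (-2 - 3*0)*(-91 - 47) = (-2 + 0)*(-138) = -2*(-138) = 276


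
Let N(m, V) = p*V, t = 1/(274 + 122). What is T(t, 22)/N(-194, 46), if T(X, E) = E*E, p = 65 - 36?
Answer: 242/667 ≈ 0.36282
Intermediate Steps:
p = 29
t = 1/396 ≈ 0.0025253
N(m, V) = 29*V
T(X, E) = E**2
T(t, 22)/N(-194, 46) = 22**2/((29*46)) = 484/1334 = 484*(1/1334) = 242/667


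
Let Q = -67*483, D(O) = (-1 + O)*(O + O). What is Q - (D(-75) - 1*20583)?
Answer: -23178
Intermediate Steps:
D(O) = 2*O*(-1 + O) (D(O) = (-1 + O)*(2*O) = 2*O*(-1 + O))
Q = -32361
Q - (D(-75) - 1*20583) = -32361 - (2*(-75)*(-1 - 75) - 1*20583) = -32361 - (2*(-75)*(-76) - 20583) = -32361 - (11400 - 20583) = -32361 - 1*(-9183) = -32361 + 9183 = -23178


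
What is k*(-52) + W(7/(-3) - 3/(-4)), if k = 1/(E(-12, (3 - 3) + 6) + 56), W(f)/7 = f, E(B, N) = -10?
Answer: -3371/276 ≈ -12.214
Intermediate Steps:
W(f) = 7*f
k = 1/46 (k = 1/(-10 + 56) = 1/46 ≈ 0.021739)
k*(-52) + W(7/(-3) - 3/(-4)) = (1/46)*(-52) + 7*(7/(-3) - 3/(-4)) = -26/23 + 7*(7*(-⅓) - 3*(-¼)) = -26/23 + 7*(-7/3 + ¾) = -26/23 + 7*(-19/12) = -26/23 - 133/12 = -3371/276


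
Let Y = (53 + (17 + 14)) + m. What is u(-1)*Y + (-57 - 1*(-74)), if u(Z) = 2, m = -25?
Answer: 135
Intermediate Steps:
Y = 59 (Y = (53 + (17 + 14)) - 25 = (53 + 31) - 25 = 84 - 25 = 59)
u(-1)*Y + (-57 - 1*(-74)) = 2*59 + (-57 - 1*(-74)) = 118 + (-57 + 74) = 118 + 17 = 135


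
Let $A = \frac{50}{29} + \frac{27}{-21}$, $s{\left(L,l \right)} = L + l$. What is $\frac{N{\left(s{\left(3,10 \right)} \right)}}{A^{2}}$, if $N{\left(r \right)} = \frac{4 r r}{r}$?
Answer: $\frac{2142868}{7921} \approx 270.53$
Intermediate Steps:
$N{\left(r \right)} = 4 r$ ($N{\left(r \right)} = \frac{4 r^{2}}{r} = 4 r$)
$A = \frac{89}{203}$ ($A = 50 \cdot \frac{1}{29} + 27 \left(- \frac{1}{21}\right) = \frac{50}{29} - \frac{9}{7} = \frac{89}{203} \approx 0.43842$)
$\frac{N{\left(s{\left(3,10 \right)} \right)}}{A^{2}} = \frac{4 \left(3 + 10\right)}{\left(\frac{89}{203}\right)^{2}} = \frac{4 \cdot 13}{\frac{7921}{41209}} = 52 \cdot \frac{41209}{7921} = \frac{2142868}{7921}$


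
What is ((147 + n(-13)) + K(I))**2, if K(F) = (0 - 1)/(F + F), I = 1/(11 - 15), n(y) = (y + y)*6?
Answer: 49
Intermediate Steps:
n(y) = 12*y (n(y) = (2*y)*6 = 12*y)
I = -1/4 (I = 1/(-4) = -1/4 ≈ -0.25000)
K(F) = -1/(2*F)
((147 + n(-13)) + K(I))**2 = ((147 + 12*(-13)) - 1/(2*(-1/4)))**2 = ((147 - 156) - 1/2*(-4))**2 = (-9 + 2)**2 = (-7)**2 = 49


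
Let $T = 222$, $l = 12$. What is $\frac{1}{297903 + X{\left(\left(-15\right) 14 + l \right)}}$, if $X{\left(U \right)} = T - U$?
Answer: $\frac{1}{298323} \approx 3.3521 \cdot 10^{-6}$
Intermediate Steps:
$X{\left(U \right)} = 222 - U$
$\frac{1}{297903 + X{\left(\left(-15\right) 14 + l \right)}} = \frac{1}{297903 + \left(222 - \left(\left(-15\right) 14 + 12\right)\right)} = \frac{1}{297903 + \left(222 - \left(-210 + 12\right)\right)} = \frac{1}{297903 + \left(222 - -198\right)} = \frac{1}{297903 + \left(222 + 198\right)} = \frac{1}{297903 + 420} = \frac{1}{298323}$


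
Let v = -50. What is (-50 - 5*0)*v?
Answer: 2500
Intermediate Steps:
(-50 - 5*0)*v = (-50 - 5*0)*(-50) = (-50 + 0)*(-50) = -50*(-50) = 2500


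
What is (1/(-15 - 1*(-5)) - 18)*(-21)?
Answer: 3801/10 ≈ 380.10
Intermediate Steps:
(1/(-15 - 1*(-5)) - 18)*(-21) = (1/(-15 + 5) - 18)*(-21) = (1/(-10) - 18)*(-21) = (-1/10 - 18)*(-21) = -181/10*(-21) = 3801/10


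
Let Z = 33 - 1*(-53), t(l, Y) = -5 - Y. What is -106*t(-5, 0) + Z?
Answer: 616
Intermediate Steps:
Z = 86 (Z = 33 + 53 = 86)
-106*t(-5, 0) + Z = -106*(-5 - 1*0) + 86 = -106*(-5 + 0) + 86 = -106*(-5) + 86 = 530 + 86 = 616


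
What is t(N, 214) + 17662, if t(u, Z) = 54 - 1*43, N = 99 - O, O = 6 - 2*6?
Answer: 17673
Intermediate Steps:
O = -6 (O = 6 - 12 = -6)
N = 105 (N = 99 - 1*(-6) = 99 + 6 = 105)
t(u, Z) = 11 (t(u, Z) = 54 - 43 = 11)
t(N, 214) + 17662 = 11 + 17662 = 17673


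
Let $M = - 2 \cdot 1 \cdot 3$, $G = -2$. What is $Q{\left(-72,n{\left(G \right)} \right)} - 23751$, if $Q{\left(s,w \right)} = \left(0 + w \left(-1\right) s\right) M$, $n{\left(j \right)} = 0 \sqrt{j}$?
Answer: $-23751$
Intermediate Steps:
$n{\left(j \right)} = 0$
$M = -6$ ($M = \left(-2\right) 3 = -6$)
$Q{\left(s,w \right)} = 6 s w$ ($Q{\left(s,w \right)} = \left(0 + w \left(-1\right) s\right) \left(-6\right) = \left(0 + - w s\right) \left(-6\right) = \left(0 - s w\right) \left(-6\right) = - s w \left(-6\right) = 6 s w$)
$Q{\left(-72,n{\left(G \right)} \right)} - 23751 = 6 \left(-72\right) 0 - 23751 = 0 - 23751 = -23751$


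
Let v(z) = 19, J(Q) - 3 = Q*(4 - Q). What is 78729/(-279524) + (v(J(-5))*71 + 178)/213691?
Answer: -2342406513/8533109012 ≈ -0.27451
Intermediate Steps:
J(Q) = 3 + Q*(4 - Q)
78729/(-279524) + (v(J(-5))*71 + 178)/213691 = 78729/(-279524) + (19*71 + 178)/213691 = 78729*(-1/279524) + (1349 + 178)*(1/213691) = -11247/39932 + 1527*(1/213691) = -11247/39932 + 1527/213691 = -2342406513/8533109012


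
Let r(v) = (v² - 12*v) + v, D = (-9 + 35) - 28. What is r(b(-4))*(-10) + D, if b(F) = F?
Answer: -602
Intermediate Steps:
D = -2 (D = 26 - 28 = -2)
r(v) = v² - 11*v
r(b(-4))*(-10) + D = -4*(-11 - 4)*(-10) - 2 = -4*(-15)*(-10) - 2 = 60*(-10) - 2 = -600 - 2 = -602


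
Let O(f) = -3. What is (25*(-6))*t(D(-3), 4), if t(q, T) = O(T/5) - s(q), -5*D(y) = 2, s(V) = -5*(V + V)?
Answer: 1050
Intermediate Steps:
s(V) = -10*V
D(y) = -⅖ (D(y) = -⅕*2 = -⅖)
t(q, T) = -3 + 10*q (t(q, T) = -3 - (-10)*q = -3 + 10*q)
(25*(-6))*t(D(-3), 4) = (25*(-6))*(-3 + 10*(-⅖)) = -150*(-3 - 4) = -150*(-7) = 1050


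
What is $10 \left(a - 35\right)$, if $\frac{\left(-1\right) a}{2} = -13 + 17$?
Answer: $-430$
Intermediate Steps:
$a = -8$ ($a = - 2 \left(-13 + 17\right) = \left(-2\right) 4 = -8$)
$10 \left(a - 35\right) = 10 \left(-8 - 35\right) = 10 \left(-43\right) = -430$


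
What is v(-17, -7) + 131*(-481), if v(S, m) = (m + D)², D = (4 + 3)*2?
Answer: -62962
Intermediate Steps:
D = 14 (D = 7*2 = 14)
v(S, m) = (14 + m)² (v(S, m) = (m + 14)² = (14 + m)²)
v(-17, -7) + 131*(-481) = (14 - 7)² + 131*(-481) = 7² - 63011 = 49 - 63011 = -62962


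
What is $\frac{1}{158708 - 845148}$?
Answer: $- \frac{1}{686440} \approx -1.4568 \cdot 10^{-6}$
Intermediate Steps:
$\frac{1}{158708 - 845148} = \frac{1}{-686440} = - \frac{1}{686440}$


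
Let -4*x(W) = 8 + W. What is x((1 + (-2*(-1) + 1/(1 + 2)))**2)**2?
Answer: 1849/81 ≈ 22.827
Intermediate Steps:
x(W) = -2 - W/4 (x(W) = -(8 + W)/4 = -2 - W/4)
x((1 + (-2*(-1) + 1/(1 + 2)))**2)**2 = (-2 - (1 + (-2*(-1) + 1/(1 + 2)))**2/4)**2 = (-2 - (1 + (2 + 1/3))**2/4)**2 = (-2 - (1 + 7/3)**2/4)**2 = (-2 - (10/3)**2/4)**2 = (-2 - 1/4*100/9)**2 = (-2 - 25/9)**2 = (-43/9)**2 = 1849/81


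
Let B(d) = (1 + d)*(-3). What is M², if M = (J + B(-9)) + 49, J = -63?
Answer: 100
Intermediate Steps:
B(d) = -3 - 3*d
M = 10 (M = (-63 + (-3 - 3*(-9))) + 49 = (-63 + (-3 + 27)) + 49 = (-63 + 24) + 49 = -39 + 49 = 10)
M² = 10² = 100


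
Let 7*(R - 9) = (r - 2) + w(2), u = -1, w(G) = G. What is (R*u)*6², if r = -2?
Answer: -2196/7 ≈ -313.71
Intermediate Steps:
R = 61/7 (R = 9 + ((-2 - 2) + 2)/7 = 9 + (-4 + 2)/7 = 9 + (⅐)*(-2) = 9 - 2/7 = 61/7 ≈ 8.7143)
(R*u)*6² = ((61/7)*(-1))*6² = -61/7*36 = -2196/7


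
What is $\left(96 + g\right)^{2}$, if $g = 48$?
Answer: $20736$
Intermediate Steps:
$\left(96 + g\right)^{2} = \left(96 + 48\right)^{2} = 144^{2} = 20736$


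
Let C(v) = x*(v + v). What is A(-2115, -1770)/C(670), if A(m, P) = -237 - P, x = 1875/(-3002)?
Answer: -767011/418750 ≈ -1.8317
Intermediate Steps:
x = -1875/3002 (x = 1875*(-1/3002) = -1875/3002 ≈ -0.62458)
C(v) = -1875*v/1501 (C(v) = -1875*(v + v)/3002 = -1875*v/1501)
A(-2115, -1770)/C(670) = (-237 - 1*(-1770))/((-1875/1501*670)) = (-237 + 1770)/(-1256250/1501) = 1533*(-1501/1256250) = -767011/418750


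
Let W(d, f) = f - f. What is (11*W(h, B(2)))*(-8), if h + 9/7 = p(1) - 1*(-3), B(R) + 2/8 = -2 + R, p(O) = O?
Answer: 0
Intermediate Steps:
B(R) = -9/4 + R (B(R) = -1/4 + (-2 + R) = -9/4 + R)
h = 19/7 (h = -9/7 + (1 - 1*(-3)) = -9/7 + (1 + 3) = -9/7 + 4 = 19/7 ≈ 2.7143)
W(d, f) = 0
(11*W(h, B(2)))*(-8) = (11*0)*(-8) = 0*(-8) = 0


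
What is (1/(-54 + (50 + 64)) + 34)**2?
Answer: 4165681/3600 ≈ 1157.1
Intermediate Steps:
(1/(-54 + (50 + 64)) + 34)**2 = (1/(-54 + 114) + 34)**2 = (1/60 + 34)**2 = (2041/60)**2 = 4165681/3600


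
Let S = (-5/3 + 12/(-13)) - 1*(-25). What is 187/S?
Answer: 7293/874 ≈ 8.3444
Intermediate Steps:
S = 874/39 (S = (-5*⅓ + 12*(-1/13)) + 25 = (-5/3 - 12/13) + 25 = -101/39 + 25 = 874/39 ≈ 22.410)
187/S = 187/(874/39) = 187*(39/874) = 7293/874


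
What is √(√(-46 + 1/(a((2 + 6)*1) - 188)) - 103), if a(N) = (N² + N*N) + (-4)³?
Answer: √(-395932 + 62*I*√176855)/62 ≈ 0.33399 + 10.154*I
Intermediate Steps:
a(N) = -64 + 2*N² (a(N) = (N² + N²) - 64 = 2*N² - 64 = -64 + 2*N²)
√(√(-46 + 1/(a((2 + 6)*1) - 188)) - 103) = √(√(-46 + 1/((-64 + 2*((2 + 6)*1)²) - 188)) - 103) = √(√(-46 + 1/((-64 + 2*(8*1)²) - 188)) - 103) = √(√(-46 + 1/((-64 + 2*8²) - 188)) - 103) = √(√(-46 + 1/((-64 + 2*64) - 188)) - 103) = √(√(-46 + 1/((-64 + 128) - 188)) - 103) = √(√(-46 + 1/(64 - 188)) - 103) = √(√(-46 + 1/(-124)) - 103) = √(√(-46 - 1/124) - 103) = √(√(-5705/124) - 103) = √(I*√176855/62 - 103) = √(-103 + I*√176855/62)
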